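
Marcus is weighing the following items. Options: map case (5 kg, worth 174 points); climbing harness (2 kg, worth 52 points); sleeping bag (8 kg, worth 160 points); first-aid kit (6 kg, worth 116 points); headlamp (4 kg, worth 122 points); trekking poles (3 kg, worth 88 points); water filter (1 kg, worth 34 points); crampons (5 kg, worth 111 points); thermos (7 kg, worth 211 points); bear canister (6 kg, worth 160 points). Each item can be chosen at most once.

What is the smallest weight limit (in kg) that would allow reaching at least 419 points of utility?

13

Minimise kg subject to total utility ≥ 419.
map case + water filter + thermos: 419 utility at 13 kg.
Any bundle with less than 13 kg falls short of 419.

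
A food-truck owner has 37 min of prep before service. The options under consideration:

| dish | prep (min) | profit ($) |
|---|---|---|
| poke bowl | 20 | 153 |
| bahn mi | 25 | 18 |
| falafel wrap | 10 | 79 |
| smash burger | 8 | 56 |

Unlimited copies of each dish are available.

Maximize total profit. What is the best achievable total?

270

Filling by ratio: 3×falafel wrap for 237, with 7 min left unused.
Replace falafel wrap with 2×smash burger: the trade gains 33 net, giving 270 at 36 min.
No other feasible combination exceeds 270.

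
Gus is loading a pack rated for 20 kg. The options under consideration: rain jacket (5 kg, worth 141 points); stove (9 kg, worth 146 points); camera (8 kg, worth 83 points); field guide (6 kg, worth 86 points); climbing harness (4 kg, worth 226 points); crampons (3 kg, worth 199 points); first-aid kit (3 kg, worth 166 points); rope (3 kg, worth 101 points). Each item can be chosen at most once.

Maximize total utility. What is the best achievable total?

833

Best packing: rain jacket + climbing harness + crampons + first-aid kit + rope — 18 kg, 833 total.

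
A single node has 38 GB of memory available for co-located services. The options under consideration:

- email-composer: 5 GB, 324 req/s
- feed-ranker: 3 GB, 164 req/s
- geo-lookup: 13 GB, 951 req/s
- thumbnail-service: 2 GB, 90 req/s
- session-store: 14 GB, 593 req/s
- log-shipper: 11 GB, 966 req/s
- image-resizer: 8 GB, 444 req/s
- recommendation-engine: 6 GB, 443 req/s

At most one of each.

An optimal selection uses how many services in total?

Best achievable throughput is 2848.
email-composer + feed-ranker + geo-lookup + log-shipper + recommendation-engine hits 2848 at 38 GB.
All optima have 5 services.

5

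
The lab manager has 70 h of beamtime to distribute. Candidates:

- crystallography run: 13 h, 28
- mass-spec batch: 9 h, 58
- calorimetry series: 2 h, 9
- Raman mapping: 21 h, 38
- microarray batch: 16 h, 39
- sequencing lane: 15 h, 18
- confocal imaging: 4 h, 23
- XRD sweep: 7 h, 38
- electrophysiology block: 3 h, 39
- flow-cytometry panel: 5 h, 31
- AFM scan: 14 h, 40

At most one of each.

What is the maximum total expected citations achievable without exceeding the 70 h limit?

By expected citations per h: electrophysiology block 13.00, mass-spec batch 6.44, flow-cytometry panel 6.20 lead.
A density-first pass picks mass-spec batch + calorimetry series + microarray batch + confocal imaging + XRD sweep + electrophysiology block + flow-cytometry panel + AFM scan — 277 at 60 h.
Dropping confocal imaging frees 4 h; slotting in crystallography run (13 h) lifts the total to 282 at 69 h.

282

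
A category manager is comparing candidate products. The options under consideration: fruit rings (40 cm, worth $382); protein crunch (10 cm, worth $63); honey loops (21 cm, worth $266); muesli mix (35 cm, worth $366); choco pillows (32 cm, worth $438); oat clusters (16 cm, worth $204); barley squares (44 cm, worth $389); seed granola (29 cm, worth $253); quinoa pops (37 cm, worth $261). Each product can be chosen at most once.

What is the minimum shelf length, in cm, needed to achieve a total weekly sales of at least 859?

69

Look for the lowest-shelf combination reaching 859.
Taking honey loops + choco pillows + oat clusters gives 908 (≥ 859) for 69 cm.
Any bundle with less than 69 cm falls short of 859.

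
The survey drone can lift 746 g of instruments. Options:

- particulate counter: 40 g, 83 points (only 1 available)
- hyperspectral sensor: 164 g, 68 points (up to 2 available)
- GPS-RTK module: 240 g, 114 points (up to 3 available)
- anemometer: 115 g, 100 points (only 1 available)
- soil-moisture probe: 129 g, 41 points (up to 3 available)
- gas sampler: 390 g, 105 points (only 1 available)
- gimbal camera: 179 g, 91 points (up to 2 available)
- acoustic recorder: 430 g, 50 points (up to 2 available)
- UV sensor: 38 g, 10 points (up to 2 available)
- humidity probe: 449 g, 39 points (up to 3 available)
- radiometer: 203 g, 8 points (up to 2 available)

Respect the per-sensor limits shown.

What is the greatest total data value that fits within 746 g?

456

Density check — particulate counter 2.08, anemometer 0.87, gimbal camera 0.51, GPS-RTK module 0.47 are the best per g.
Filling by ratio: particulate counter + hyperspectral sensor + anemometer + 2×gimbal camera + UV sensor for 443, with 31 g left unused.
Replace gimbal camera and UV sensor with GPS-RTK module: the trade gains 13 net, giving 456 at 738 g.
No other feasible combination exceeds 456.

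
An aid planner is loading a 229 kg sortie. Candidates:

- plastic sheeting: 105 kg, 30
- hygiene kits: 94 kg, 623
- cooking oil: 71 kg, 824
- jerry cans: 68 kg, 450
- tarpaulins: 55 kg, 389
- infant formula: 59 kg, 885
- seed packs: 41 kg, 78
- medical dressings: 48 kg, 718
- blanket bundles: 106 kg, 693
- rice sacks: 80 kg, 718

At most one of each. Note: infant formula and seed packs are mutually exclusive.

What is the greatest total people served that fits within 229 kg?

Best packing: cooking oil + infant formula + medical dressings — 178 kg, 2427 total.
Cooking oil + infant formula + rice sacks matches that 2427 at 210 kg; no feasible combination exceeds it.

2427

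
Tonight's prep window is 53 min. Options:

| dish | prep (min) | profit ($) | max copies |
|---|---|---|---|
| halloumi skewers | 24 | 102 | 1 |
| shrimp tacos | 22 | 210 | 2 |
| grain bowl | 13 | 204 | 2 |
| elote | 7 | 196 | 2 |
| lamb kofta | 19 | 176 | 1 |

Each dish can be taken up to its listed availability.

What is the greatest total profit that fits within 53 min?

806

A density-first pass picks 2×grain bowl + 2×elote — 800 at 40 min.
Dropping grain bowl frees 13 min; slotting in shrimp tacos (22 min) lifts the total to 806 at 49 min.
The spare 4 min is too small for any remaining dish, and no exchange beats 806.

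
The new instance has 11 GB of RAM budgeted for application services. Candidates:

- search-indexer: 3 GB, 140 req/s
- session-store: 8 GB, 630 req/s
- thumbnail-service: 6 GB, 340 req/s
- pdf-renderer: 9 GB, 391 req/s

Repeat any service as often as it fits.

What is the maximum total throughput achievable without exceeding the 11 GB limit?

770

Search-indexer + session-store uses 11 of the 11 GB and totals 770.
Nothing else within 11 GB beats 770.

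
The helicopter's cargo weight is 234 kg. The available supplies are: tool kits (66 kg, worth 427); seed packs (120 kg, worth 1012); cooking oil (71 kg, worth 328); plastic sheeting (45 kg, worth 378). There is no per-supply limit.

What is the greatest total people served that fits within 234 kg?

1890

Taking the top-ratio supplies first gives seed packs + 2×plastic sheeting for 1768 (210 kg).
The 120 kg tied up in seed packs is better spent on 3×plastic sheeting — total rises to 1890 (225 kg).
That's the maximum — no swap from here does better than 1890.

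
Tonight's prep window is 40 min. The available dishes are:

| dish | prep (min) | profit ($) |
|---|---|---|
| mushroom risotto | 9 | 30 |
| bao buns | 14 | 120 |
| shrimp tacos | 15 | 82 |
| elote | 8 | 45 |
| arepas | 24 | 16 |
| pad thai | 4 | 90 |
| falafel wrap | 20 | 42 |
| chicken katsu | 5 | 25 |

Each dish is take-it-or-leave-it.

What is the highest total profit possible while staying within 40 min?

317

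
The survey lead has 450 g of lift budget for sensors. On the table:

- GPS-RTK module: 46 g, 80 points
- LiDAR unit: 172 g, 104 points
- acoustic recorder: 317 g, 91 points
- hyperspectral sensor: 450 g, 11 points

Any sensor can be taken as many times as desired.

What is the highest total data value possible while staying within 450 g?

720

Density check — GPS-RTK module 1.74, LiDAR unit 0.60, acoustic recorder 0.29, hyperspectral sensor 0.02 are the best per g.
Taking 9×GPS-RTK module: 414 g used, 720 in data value.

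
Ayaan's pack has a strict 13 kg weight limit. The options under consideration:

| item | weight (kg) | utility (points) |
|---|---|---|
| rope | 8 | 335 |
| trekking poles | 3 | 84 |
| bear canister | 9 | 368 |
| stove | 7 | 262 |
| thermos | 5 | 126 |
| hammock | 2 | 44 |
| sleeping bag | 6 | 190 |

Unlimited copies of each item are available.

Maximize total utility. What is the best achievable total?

Ranking by ratio (utility/kg): rope 41.88, bear canister 40.89, stove 37.43.
Best packing: rope + trekking poles + hammock — 13 kg, 463 total.
Every other selection either busts 13 kg or fails to beat 463.

463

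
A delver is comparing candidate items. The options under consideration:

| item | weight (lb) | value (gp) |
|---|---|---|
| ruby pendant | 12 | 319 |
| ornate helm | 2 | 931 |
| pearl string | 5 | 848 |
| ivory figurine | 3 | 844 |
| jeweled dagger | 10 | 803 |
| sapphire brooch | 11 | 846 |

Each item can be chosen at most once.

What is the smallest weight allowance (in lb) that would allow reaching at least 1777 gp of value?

7

Minimise lb subject to total value ≥ 1777.
ornate helm + pearl string: 1779 value at 7 lb.
Any bundle with less than 7 lb falls short of 1777.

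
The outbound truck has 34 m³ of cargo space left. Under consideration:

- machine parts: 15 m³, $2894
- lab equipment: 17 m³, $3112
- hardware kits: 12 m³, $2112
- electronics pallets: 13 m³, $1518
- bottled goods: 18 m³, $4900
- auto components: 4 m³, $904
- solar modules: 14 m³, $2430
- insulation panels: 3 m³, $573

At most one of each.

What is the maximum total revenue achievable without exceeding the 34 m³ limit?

7916

Density check — bottled goods 272.22, auto components 226.00, machine parts 192.93 are the best per m³.
Greedy by ratio would take bottled goods + auto components + insulation panels: 25 m³ used, total 6377.
Dropping insulation panels frees 3 m³; slotting in hardware kits (12 m³) lifts the total to 7916 at 34 m³.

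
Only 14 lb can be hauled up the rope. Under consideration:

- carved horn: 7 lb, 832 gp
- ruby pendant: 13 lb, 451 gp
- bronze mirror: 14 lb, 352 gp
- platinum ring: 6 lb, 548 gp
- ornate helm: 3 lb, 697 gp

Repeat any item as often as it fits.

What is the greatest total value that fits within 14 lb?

2788

By value per lb: ornate helm 232.33, carved horn 118.86, platinum ring 91.33 lead.
4×ornate helm uses 12 of the 14 lb and totals 2788.
Nothing else within 14 lb beats 2788.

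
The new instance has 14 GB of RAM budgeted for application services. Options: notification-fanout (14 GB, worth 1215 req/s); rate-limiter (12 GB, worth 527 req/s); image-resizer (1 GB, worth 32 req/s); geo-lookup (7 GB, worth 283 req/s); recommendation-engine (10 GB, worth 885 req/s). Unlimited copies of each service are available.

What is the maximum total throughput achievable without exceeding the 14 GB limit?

1215

A density-first pass picks 4×image-resizer + recommendation-engine — 1013 at 14 GB.
Replace 4×image-resizer and recommendation-engine with notification-fanout: the trade gains 202 net, giving 1215 at 14 GB.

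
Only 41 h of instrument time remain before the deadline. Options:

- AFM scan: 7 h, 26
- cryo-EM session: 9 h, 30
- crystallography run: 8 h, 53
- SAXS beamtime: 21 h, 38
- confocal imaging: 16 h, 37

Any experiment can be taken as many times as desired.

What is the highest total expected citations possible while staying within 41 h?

Ranking by ratio (expected citations/h): crystallography run 6.62, AFM scan 3.71, cryo-EM session 3.33, confocal imaging 2.31.
5×crystallography run uses 40 of the 41 h and totals 265.

265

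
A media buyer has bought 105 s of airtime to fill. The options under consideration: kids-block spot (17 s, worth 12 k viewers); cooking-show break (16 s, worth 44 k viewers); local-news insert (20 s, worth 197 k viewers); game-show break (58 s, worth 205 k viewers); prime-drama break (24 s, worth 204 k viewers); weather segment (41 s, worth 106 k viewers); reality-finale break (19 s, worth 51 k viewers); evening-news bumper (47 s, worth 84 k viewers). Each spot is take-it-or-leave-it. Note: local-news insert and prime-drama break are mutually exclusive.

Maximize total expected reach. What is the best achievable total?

Best packing: game-show break + prime-drama break + reality-finale break — 101 s, 460 total.
Next best is cooking-show break + game-show break + prime-drama break at 453 (98 s) — short by 7.

460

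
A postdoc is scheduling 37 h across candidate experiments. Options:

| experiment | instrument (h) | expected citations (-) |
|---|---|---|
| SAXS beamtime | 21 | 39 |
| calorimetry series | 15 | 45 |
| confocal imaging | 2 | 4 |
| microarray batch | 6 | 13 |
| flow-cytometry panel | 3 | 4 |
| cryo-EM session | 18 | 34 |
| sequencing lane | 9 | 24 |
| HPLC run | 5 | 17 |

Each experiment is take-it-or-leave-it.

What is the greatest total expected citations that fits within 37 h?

Taking calorimetry series + confocal imaging + microarray batch + sequencing lane + HPLC run: 37 h used, 103 in expected citations.
The closest alternative, calorimetry series + microarray batch + sequencing lane + HPLC run, reaches only 99.

103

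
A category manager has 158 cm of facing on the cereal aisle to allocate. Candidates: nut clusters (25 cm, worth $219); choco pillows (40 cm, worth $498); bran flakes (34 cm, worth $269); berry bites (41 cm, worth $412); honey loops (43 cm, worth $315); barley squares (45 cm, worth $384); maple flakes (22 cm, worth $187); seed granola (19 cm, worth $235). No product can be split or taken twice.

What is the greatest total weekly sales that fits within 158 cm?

1601

Taking the top-ratio products first gives nut clusters + choco pillows + berry bites + maple flakes + seed granola for 1551 (147 cm).
Replace nut clusters with bran flakes: the trade gains 50 net, giving 1601 at 156 cm.
The closest alternative, nut clusters + choco pillows + berry bites + maple flakes + seed granola, reaches only 1551.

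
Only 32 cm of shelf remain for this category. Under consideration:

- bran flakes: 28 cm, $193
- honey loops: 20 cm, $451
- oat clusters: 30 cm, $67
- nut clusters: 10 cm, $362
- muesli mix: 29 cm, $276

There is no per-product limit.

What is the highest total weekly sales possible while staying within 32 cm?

3×nut clusters uses 30 of the 32 cm and totals 1086.
Nothing else within 32 cm beats 1086.

1086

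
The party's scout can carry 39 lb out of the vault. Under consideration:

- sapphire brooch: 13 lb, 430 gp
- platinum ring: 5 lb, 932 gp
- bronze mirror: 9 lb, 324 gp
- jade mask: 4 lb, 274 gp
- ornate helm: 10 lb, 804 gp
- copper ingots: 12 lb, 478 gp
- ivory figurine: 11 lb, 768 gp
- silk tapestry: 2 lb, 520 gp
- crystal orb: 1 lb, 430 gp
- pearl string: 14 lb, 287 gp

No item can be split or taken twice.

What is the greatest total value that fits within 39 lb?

Density check — crystal orb 430.00, silk tapestry 260.00, platinum ring 186.40, ornate helm 80.40 are the best per lb.
The ratio heuristic lands on platinum ring + jade mask + ornate helm + ivory figurine + silk tapestry + crystal orb (3728) but leaves 6 lb idle.
Dropping jade mask frees 4 lb; slotting in bronze mirror (9 lb) lifts the total to 3778 at 38 lb.
Next best is platinum ring + jade mask + ornate helm + ivory figurine + silk tapestry + crystal orb at 3728 (33 lb) — short by 50.

3778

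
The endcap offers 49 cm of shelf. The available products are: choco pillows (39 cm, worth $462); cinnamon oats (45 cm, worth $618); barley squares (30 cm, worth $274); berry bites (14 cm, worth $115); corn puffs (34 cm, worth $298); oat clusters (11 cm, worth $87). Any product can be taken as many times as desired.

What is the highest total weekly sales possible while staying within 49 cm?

Cinnamon oats uses 45 of the 49 cm and totals 618.
Every other selection either busts 49 cm or fails to beat 618.

618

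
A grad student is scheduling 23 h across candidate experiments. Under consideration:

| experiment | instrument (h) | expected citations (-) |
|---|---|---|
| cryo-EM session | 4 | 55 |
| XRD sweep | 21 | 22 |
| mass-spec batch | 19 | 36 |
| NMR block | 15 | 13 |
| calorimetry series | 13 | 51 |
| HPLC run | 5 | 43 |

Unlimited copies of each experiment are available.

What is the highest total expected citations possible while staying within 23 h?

The ratio ordering already packs tightly: 5×cryo-EM session, 20 h, 275.
Every other selection either busts 23 h or fails to beat 275.

275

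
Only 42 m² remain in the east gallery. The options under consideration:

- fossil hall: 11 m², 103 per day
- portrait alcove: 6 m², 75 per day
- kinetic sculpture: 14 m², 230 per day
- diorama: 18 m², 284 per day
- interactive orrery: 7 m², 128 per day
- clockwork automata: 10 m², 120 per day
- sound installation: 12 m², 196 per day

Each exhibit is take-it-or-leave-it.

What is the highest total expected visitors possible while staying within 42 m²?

642

A density-first pass picks portrait alcove + kinetic sculpture + interactive orrery + sound installation — 629 at 39 m².
The 18 m² tied up in portrait alcove and sound installation is better spent on diorama — total rises to 642 (39 m²).
Every other selection either busts 42 m² or fails to beat 642.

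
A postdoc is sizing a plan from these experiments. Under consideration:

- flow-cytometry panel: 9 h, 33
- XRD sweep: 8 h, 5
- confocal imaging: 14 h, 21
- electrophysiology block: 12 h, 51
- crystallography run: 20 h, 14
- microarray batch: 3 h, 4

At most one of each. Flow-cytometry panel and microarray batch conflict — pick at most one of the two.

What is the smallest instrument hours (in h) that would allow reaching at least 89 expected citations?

29

Need the lightest bundle worth ≥ 89.
flow-cytometry panel + XRD sweep + electrophysiology block reaches 89 using 29 h.
Any bundle with less than 29 h falls short of 89.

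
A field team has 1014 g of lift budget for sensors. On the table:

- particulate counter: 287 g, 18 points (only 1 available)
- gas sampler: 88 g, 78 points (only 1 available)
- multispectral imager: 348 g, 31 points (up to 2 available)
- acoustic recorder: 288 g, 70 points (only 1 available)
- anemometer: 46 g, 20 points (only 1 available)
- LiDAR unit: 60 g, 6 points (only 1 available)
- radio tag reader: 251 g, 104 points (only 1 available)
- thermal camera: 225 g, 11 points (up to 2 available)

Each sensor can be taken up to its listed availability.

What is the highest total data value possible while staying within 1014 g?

A density-first pass picks gas sampler + acoustic recorder + anemometer + LiDAR unit + radio tag reader + thermal camera — 289 at 958 g.
Dropping LiDAR unit and thermal camera frees 285 g; slotting in particulate counter (287 g) lifts the total to 290 at 960 g.

290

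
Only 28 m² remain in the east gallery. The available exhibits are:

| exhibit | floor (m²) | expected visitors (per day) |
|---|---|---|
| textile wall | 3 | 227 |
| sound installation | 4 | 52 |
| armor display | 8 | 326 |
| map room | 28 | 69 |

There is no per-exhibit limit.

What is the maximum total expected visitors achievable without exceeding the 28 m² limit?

The ratio ordering already packs tightly: 9×textile wall, 27 m², 2043.
Nothing else within 28 m² beats 2043.

2043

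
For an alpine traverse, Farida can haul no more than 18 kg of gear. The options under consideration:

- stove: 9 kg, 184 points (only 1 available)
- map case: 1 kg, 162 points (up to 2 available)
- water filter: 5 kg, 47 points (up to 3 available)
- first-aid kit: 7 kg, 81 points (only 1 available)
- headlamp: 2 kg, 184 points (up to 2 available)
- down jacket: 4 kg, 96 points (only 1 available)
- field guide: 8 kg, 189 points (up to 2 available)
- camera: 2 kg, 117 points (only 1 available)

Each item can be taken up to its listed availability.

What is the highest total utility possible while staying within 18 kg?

Ranking by ratio (utility/kg): map case 162.00, headlamp 92.00, camera 58.50, down jacket 24.00.
A density-first pass picks 2×map case + water filter + 2×headlamp + down jacket + camera — 952 at 17 kg.
Dropping water filter and down jacket frees 9 kg; slotting in field guide (8 kg) lifts the total to 998 at 16 kg.
The spare 2 kg is too small for any remaining item, and no exchange beats 998.

998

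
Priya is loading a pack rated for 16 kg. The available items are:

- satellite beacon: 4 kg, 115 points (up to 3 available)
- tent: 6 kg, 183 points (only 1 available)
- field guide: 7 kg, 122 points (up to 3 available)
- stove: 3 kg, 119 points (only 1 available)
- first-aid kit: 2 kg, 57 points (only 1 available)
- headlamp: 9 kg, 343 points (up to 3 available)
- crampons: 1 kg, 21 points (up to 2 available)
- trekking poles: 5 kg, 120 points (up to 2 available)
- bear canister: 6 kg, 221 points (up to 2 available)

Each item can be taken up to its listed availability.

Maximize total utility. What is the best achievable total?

585

Taking the top-ratio items first gives satellite beacon + stove + headlamp for 577 (16 kg).
The 7 kg tied up in satellite beacon and stove is better spent on crampons + bear canister — total rises to 585 (16 kg).
Every other selection either busts 16 kg or exceeds an availability limit or fails to beat 585.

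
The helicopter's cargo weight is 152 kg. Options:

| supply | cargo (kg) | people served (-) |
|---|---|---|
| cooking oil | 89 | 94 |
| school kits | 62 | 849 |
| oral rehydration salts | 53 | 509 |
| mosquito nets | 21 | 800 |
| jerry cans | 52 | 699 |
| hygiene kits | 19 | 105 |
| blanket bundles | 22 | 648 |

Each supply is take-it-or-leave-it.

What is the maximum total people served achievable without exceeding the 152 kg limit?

Density check — mosquito nets 38.10, blanket bundles 29.45, school kits 13.69 are the best per kg.
Filling by ratio: school kits + mosquito nets + hygiene kits + blanket bundles for 2402, with 28 kg left unused.
Dropping school kits and hygiene kits frees 81 kg; slotting in oral rehydration salts + jerry cans (105 kg) lifts the total to 2656 at 148 kg.

2656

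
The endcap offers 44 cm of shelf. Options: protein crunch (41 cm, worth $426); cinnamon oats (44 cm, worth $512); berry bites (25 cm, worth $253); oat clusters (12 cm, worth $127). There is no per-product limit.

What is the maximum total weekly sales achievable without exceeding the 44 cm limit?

512

Cinnamon oats uses 44 of the 44 cm and totals 512.
No other feasible combination exceeds 512.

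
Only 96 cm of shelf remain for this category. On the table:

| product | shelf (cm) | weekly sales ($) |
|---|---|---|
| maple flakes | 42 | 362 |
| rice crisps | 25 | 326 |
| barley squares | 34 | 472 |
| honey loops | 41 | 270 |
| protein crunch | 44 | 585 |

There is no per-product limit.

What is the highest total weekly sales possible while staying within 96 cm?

Best packing: rice crisps + 2×barley squares — 93 cm, 1270 total.

1270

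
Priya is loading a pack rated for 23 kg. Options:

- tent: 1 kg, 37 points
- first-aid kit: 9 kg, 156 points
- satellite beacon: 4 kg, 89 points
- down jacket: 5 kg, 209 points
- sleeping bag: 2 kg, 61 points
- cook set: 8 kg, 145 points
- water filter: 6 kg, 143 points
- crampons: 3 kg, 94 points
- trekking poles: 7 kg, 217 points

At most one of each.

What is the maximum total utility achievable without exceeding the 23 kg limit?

Ranking by ratio (utility/kg): down jacket 41.80, tent 37.00, crampons 31.33.
The ratio heuristic lands on tent + satellite beacon + down jacket + sleeping bag + crampons + trekking poles (707) but leaves 1 kg idle.
Dropping tent and satellite beacon frees 5 kg; slotting in water filter (6 kg) lifts the total to 724 at 23 kg.
The closest alternative, tent + satellite beacon + down jacket + sleeping bag + crampons + trekking poles, reaches only 707.

724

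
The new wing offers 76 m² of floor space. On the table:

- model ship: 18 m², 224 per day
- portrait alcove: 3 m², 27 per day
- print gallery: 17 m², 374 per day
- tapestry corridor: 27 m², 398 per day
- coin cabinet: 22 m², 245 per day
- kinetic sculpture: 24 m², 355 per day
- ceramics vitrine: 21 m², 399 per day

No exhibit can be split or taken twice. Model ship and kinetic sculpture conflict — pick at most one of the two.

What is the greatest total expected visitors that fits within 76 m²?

By expected visitors per m²: print gallery 22.00, ceramics vitrine 19.00, kinetic sculpture 14.79 lead.
Greedy by ratio would take portrait alcove + print gallery + kinetic sculpture + ceramics vitrine: 65 m² used, total 1155.
Dropping kinetic sculpture frees 24 m²; slotting in tapestry corridor (27 m²) lifts the total to 1198 at 68 m².

1198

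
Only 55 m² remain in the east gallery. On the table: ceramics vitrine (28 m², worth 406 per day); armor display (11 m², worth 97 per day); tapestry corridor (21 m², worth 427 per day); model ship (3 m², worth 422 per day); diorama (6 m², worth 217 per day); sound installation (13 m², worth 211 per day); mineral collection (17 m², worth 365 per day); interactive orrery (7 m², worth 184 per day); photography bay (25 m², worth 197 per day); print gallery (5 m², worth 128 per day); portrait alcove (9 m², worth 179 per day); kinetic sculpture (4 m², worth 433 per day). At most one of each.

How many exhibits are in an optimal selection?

7

The maximum expected visitors within 55 m² is 1990.
tapestry corridor + model ship + diorama + interactive orrery + print gallery + portrait alcove + kinetic sculpture hits 1990 at 55 m².
All optima have 7 exhibits.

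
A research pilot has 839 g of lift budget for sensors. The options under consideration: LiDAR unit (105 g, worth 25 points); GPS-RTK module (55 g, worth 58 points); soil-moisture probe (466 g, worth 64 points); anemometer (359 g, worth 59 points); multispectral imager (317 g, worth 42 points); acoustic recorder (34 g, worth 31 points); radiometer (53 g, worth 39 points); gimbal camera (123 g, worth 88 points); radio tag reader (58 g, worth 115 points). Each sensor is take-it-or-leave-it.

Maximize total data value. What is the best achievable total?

The ratio ordering already packs tightly: LiDAR unit + GPS-RTK module + anemometer + acoustic recorder + radiometer + gimbal camera + radio tag reader, 787 g, 415.
Every other selection either busts 839 g or fails to beat 415.

415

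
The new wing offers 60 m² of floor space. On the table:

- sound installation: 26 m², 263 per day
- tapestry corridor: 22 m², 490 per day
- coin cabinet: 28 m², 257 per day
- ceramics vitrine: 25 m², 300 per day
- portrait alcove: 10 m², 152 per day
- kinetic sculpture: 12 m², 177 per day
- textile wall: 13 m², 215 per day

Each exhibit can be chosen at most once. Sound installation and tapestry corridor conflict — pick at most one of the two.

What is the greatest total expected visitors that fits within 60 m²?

1034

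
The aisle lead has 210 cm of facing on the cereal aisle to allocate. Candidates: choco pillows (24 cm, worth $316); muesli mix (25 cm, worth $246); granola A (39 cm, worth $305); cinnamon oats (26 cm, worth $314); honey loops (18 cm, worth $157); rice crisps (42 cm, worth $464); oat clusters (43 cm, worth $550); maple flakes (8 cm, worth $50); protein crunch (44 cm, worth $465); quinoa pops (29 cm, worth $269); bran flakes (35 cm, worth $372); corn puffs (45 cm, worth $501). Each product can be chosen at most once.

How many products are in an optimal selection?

6

The maximum weekly sales within 210 cm is 2414.
One optimal bundle: choco pillows + cinnamon oats + rice crisps + oat clusters + quinoa pops + corn puffs (209 cm).
Every optimal selection uses 6 products.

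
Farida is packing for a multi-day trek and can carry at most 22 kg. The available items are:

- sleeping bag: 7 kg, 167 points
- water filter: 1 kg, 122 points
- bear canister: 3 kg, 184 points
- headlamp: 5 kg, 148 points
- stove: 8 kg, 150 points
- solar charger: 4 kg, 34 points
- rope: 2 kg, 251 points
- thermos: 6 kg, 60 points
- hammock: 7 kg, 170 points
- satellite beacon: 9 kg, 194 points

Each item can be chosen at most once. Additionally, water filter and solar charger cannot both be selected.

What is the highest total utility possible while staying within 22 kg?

Taking water filter + bear canister + rope + hammock + satellite beacon: 22 kg used, 921 in utility.

921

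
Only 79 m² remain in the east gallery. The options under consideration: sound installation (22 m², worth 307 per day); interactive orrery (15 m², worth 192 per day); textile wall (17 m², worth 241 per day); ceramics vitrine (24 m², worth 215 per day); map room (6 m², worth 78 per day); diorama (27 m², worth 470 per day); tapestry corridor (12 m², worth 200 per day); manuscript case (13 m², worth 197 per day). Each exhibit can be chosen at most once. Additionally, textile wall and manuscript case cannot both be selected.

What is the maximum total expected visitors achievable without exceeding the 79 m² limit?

Sound installation + textile wall + diorama + tapestry corridor uses 78 of the 79 m² and totals 1218.

1218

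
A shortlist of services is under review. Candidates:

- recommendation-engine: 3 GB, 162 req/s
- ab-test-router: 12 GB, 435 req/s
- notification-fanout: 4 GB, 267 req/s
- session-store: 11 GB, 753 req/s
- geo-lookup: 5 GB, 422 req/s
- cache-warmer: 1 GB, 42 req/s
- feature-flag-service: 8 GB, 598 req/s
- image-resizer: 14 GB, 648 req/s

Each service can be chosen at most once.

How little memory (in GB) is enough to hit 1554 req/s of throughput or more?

23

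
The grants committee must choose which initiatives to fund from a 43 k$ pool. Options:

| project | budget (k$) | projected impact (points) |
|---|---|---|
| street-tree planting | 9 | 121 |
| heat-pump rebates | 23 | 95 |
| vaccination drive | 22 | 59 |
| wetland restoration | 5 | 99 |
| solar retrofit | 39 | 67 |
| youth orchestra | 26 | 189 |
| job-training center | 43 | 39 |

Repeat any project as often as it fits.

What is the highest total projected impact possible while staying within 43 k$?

792

By projected impact per k$: wetland restoration 19.80, street-tree planting 13.44, youth orchestra 7.27, heat-pump rebates 4.13 lead.
8×wetland restoration uses 40 of the 43 k$ and totals 792.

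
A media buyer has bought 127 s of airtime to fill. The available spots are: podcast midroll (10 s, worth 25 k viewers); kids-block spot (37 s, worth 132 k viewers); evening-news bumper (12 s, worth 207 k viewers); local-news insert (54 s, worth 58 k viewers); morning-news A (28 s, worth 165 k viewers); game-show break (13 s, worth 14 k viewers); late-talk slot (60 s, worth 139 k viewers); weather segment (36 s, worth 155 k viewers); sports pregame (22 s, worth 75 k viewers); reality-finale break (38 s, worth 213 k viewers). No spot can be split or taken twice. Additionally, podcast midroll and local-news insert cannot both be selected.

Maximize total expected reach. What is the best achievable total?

765

Best packing: podcast midroll + evening-news bumper + morning-news A + weather segment + reality-finale break — 124 s, 765 total.
No other feasible combination exceeds 765.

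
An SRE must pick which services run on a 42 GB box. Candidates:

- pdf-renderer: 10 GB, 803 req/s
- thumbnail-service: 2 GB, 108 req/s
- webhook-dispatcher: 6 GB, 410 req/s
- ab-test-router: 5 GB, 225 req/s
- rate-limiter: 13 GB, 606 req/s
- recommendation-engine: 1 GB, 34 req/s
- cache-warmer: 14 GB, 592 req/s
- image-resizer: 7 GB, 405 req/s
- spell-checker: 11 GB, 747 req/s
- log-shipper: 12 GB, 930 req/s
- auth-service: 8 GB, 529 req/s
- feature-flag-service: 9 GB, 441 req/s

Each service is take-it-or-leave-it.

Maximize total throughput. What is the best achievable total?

3043

Ranking by ratio (throughput/GB): pdf-renderer 80.30, log-shipper 77.50, webhook-dispatcher 68.33.
Greedy by ratio would take pdf-renderer + thumbnail-service + webhook-dispatcher + recommendation-engine + spell-checker + log-shipper: 42 GB used, total 3032.
The 8 GB tied up in thumbnail-service and webhook-dispatcher is better spent on auth-service — total rises to 3043 (42 GB).
Next best is pdf-renderer + thumbnail-service + webhook-dispatcher + recommendation-engine + spell-checker + log-shipper at 3032 (42 GB) — short by 11.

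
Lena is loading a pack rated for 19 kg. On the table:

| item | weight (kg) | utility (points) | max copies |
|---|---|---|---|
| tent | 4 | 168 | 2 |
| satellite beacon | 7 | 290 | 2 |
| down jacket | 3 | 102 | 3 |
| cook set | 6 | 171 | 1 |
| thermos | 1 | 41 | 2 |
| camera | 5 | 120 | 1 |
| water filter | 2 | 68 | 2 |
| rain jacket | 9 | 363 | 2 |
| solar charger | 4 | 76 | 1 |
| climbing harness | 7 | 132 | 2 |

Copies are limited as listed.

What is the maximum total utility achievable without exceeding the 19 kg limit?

Ranking by ratio (utility/kg): tent 42.00, satellite beacon 41.43, thermos 41.00.
Taking the top-ratio items first gives 2×tent + satellite beacon + 2×thermos + water filter for 776 (19 kg).
Replace tent and thermos and water filter with satellite beacon: the trade gains 13 net, giving 789 at 19 kg.
That's the maximum — no swap from here does better than 789.

789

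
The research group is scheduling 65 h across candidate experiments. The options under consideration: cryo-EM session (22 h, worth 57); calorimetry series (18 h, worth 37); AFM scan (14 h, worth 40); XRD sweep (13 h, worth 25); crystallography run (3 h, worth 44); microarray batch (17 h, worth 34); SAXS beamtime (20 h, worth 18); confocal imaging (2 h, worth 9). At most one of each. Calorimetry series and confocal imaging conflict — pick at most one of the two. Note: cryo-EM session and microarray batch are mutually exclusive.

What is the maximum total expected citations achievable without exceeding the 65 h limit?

180

Taking calorimetry series + AFM scan + XRD sweep + crystallography run + microarray batch: 65 h used, 180 in expected citations.
Next best is cryo-EM session + calorimetry series + AFM scan + crystallography run at 178 (57 h) — short by 2.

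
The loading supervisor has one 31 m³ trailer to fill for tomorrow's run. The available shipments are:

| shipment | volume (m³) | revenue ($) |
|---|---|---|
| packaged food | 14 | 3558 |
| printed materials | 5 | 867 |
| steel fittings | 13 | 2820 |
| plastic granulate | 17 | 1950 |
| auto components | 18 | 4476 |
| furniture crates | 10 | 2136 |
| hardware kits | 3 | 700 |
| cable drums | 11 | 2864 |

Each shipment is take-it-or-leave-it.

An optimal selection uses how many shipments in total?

2

Optimal total is 7340.
For example auto components + cable drums achieves it, using 29 m³.
All optima have 2 shipments.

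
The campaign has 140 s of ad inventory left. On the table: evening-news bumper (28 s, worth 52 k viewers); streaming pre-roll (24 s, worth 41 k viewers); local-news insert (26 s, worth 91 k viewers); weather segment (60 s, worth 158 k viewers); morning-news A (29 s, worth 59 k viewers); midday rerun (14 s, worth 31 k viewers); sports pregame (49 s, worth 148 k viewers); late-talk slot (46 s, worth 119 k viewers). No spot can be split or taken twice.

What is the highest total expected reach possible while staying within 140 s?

Best packing: local-news insert + weather segment + sports pregame — 135 s, 397 total.
The closest alternative, local-news insert + midday rerun + sports pregame + late-talk slot, reaches only 389.

397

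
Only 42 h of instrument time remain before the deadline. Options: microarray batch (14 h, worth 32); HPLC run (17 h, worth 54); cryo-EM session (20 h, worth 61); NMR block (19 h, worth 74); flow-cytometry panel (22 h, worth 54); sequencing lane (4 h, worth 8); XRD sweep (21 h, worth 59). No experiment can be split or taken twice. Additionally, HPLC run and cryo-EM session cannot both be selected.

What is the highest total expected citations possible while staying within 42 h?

136

The ratio ordering already packs tightly: HPLC run + NMR block + sequencing lane, 40 h, 136.
No other feasible combination exceeds 136.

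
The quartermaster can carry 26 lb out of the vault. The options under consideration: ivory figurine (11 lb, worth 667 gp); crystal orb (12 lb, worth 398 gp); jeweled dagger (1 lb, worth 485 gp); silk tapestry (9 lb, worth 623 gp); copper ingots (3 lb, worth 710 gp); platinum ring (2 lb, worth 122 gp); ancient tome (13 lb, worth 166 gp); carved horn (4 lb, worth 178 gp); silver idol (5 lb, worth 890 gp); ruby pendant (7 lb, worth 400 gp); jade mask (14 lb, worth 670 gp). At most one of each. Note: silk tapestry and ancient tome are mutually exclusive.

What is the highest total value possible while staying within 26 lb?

By value per lb: jeweled dagger 485.00, copper ingots 236.67, silver idol 178.00, silk tapestry 69.22 lead.
Taking the top-ratio items first gives jeweled dagger + silk tapestry + copper ingots + platinum ring + carved horn + silver idol for 3008 (24 lb).
The 6 lb tied up in platinum ring and carved horn is better spent on ruby pendant — total rises to 3108 (25 lb).
The spare 1 lb is too small for any remaining item, and no feasible exchange beats 3108.

3108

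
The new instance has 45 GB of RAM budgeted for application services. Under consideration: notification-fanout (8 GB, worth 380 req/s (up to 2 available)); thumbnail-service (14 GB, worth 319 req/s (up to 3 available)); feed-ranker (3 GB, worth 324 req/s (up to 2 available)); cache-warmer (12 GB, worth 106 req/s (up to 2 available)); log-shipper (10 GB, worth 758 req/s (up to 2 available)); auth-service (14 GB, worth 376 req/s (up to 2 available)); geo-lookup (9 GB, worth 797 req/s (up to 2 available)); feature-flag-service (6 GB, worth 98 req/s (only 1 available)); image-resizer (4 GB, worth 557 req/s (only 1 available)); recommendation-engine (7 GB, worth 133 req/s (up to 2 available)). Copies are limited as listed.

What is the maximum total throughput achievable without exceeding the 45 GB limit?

A density-first pass picks 2×feed-ranker + log-shipper + 2×geo-lookup + image-resizer + recommendation-engine — 3690 at 45 GB.
The 10 GB tied up in feed-ranker and recommendation-engine is better spent on log-shipper — total rises to 3991 (45 GB).
Every other selection either busts 45 GB or exceeds an availability limit or fails to beat 3991.

3991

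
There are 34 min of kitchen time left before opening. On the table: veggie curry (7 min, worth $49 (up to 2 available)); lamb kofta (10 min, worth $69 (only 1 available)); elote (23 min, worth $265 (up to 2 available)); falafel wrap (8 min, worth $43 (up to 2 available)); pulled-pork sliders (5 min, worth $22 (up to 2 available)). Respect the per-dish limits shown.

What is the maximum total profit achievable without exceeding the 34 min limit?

334

Greedy by ratio would take veggie curry + elote: 30 min used, total 314.
Replace veggie curry with lamb kofta: the trade gains 20 net, giving 334 at 33 min.
No other feasible combination exceeds 334.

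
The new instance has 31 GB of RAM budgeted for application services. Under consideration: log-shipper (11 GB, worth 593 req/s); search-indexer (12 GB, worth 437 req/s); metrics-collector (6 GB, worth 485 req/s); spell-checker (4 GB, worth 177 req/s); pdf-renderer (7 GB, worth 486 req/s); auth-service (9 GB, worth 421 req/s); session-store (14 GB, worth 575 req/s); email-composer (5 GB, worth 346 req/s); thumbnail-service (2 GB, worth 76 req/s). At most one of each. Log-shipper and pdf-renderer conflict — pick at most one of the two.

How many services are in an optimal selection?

5

The maximum throughput within 31 GB is 1915.
One optimal bundle: metrics-collector + spell-checker + pdf-renderer + auth-service + email-composer (31 GB).
Every optimal selection uses 5 services.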